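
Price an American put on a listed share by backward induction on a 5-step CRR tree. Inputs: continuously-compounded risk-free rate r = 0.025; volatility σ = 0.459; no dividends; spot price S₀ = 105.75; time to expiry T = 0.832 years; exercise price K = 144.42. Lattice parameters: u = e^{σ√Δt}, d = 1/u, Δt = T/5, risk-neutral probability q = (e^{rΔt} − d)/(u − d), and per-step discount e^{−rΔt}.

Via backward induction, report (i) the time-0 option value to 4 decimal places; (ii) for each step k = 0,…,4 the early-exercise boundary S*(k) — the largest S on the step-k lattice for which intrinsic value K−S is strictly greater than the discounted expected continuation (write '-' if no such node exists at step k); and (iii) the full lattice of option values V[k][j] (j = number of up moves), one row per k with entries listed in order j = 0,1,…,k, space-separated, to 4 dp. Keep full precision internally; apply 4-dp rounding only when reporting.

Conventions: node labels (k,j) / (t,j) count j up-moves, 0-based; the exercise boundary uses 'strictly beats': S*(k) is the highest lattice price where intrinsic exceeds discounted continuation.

price = 44.2862
boundary = - - 72.7192 87.6930 105.7500
tree:
44.2862
57.5395 29.3982
71.7008 41.7233 15.4472
84.1177 56.7270 24.7933 4.8065
94.4145 71.7008 38.6700 9.0114 0.0000
102.9530 84.1177 56.7270 16.8948 0.0000 0.0000

Δt=0.16640  u=1.20591  d=0.82925  q=0.46439  discount=0.99585
step 5 (expiry): payoffs max(K−S,0) = 102.9530 84.1177 56.7270 16.8948 0.0000 0.0000
step 4: (k=4,j=0): S=50.0055, K−S=94.4145, hold=93.8149 ⇒ V=94.4145 exercise | (k=4,j=1): S=72.7192, K−S=71.7008, hold=71.1012 ⇒ V=71.7008 exercise | (k=4,j=2): S=105.7500, K−S=38.6700, hold=38.0705 ⇒ V=38.6700 exercise | (k=4,j=3): S=153.7841, K−S=0.0000, hold=9.0114 ⇒ V=9.0114 continue | (k=4,j=4): S=223.6365, K−S=0.0000, hold=0.0000 ⇒ V=0.0000 continue  boundary S*=105.7500
step 3: (k=3,j=0): S=60.3023, K−S=84.1177, hold=83.5182 ⇒ V=84.1177 exercise | (k=3,j=1): S=87.6930, K−S=56.7270, hold=56.1275 ⇒ V=56.7270 exercise | (k=3,j=2): S=127.5252, K−S=16.8948, hold=24.7933 ⇒ V=24.7933 continue | (k=3,j=3): S=185.4501, K−S=0.0000, hold=4.8065 ⇒ V=4.8065 continue  boundary S*=87.6930
step 2: (k=2,j=0): S=72.7192, K−S=71.7008, hold=71.1012 ⇒ V=71.7008 exercise | (k=2,j=1): S=105.7500, K−S=38.6700, hold=41.7233 ⇒ V=41.7233 continue | (k=2,j=2): S=153.7841, K−S=0.0000, hold=15.4472 ⇒ V=15.4472 continue  boundary S*=72.7192
step 1: (k=1,j=0): S=87.6930, K−S=56.7270, hold=57.5395 ⇒ V=57.5395 continue | (k=1,j=1): S=127.5252, K−S=16.8948, hold=29.3982 ⇒ V=29.3982 continue  boundary S*=-
step 0: (k=0,j=0): S=105.7500, K−S=38.6700, hold=44.2862 ⇒ V=44.2862 continue  boundary S*=-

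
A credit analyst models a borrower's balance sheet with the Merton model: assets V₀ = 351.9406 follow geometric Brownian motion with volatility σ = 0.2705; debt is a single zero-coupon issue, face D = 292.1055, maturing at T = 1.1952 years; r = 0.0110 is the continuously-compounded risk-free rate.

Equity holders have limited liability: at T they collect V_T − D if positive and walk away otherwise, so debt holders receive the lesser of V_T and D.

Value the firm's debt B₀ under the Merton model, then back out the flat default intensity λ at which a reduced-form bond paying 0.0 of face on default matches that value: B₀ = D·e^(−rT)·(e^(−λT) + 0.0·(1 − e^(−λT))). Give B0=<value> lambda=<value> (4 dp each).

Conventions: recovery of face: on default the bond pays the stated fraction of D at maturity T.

With assets at 351.9406 and a single debt payment of 292.1055 at 1.1952 years:
d₁ = [ln(V₀/D) + (r + σ²/2)T] / (σ√T)
   = [ln(351.9406/292.1055) + (0.0110 + 0.5·0.2705²)·1.1952] / (0.2705·√1.1952)
   = [0.186347 + 0.056874] / 0.295725 = 0.822458
d₂ = d₁ − σ√T = 0.822458 − 0.295725 = 0.526733
N(d₁) = 0.794592,  N(d₂) = 0.700811,  e^(−rT) = 0.986939
E₀ = V₀·N(d₁) − D·e^(−rT)·N(d₂)
   = 351.9406·0.794592 − 292.1055·0.986939·0.700811 = 77.612260
B₀ = V₀ − E₀ = 351.9406 − 77.612260 = 274.328340
e^(−λT) = (B₀·e^(rT)/D − 0)/(1 − 0) = (274.3283·1.013234/292.1055 − 0)/1 = 0.95156976
λ = −ln(0.95156976)/1.1952 = 0.041535

B0=274.3283 lambda=0.0415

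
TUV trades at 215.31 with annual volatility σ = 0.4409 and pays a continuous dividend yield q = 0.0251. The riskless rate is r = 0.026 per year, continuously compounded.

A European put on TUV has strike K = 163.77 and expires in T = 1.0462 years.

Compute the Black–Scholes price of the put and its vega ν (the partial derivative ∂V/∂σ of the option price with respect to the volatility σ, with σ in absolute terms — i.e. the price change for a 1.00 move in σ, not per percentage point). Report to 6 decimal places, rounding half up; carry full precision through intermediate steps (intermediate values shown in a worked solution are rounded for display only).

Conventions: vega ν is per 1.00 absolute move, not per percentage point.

σ√T = 0.4409·√1.0462 = 0.450970
d₁ = (ln(S/K) + (r−q+σ²/2)T) / (σ√T) = (ln(215.31/163.77) + (0.026−0.0251+0.4409²/2)·1.0462) / 0.450970 = (0.273616 + 0.102628) / 0.450970 = 0.834300
d₂ = d₁ − σ√T = 0.834300 − 0.450970 = 0.383331
e^{−rT} = 0.973165
e^{−qT} = 0.974082
N(−d₁) = 0.202056,  N(−d₂) = 0.350737
Put price V = K·e^{−rT}·N(−d₂) − S·e^{−qT}·N(−d₁) = 55.898864 − 42.377099 = 13.521765
φ(d₁) = (1/√(2π))·e^{−d₁²/2} = 0.281685
ν = S·e^{−qT}·φ(d₁)·√T = 60.426899

price = 13.521765
ν = 60.426899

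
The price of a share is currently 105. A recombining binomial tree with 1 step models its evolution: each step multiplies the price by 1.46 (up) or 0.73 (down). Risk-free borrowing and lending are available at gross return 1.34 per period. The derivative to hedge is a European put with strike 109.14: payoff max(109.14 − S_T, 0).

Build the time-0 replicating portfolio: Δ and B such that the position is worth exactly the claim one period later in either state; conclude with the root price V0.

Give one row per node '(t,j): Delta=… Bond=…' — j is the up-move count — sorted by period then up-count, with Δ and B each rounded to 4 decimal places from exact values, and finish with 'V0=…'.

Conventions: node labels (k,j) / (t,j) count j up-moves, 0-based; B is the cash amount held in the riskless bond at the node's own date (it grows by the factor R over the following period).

(0,0): Delta=-0.4239 Bond=48.4925
V0=3.9857

Under the risk-neutral measure, an up-move has probability p* = (R−d)/(u−d) = 0.8356 and values discount at R = 1.34.
Expiry values: V(1,0)=32.4900, V(1,1)=0.0000
Node (0,0) S=105.0000: V=(p*·0.0000+(1−p*)·32.4900)/1.34=3.9857; Δ=(0.0000−32.4900)/(153.3000−76.6500)=-0.4239; B=V−Δ·S=48.4925
Check: Δ(0,0)·S0 + B(0,0) = 3.9857 = V0.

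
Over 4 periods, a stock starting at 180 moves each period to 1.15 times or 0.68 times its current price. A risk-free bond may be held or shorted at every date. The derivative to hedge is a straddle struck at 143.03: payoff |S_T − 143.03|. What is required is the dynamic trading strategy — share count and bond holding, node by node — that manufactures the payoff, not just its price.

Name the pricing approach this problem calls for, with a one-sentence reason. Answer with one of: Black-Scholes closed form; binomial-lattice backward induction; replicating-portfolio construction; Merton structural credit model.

framework: replicating-portfolio construction

Key observation: the task asks for the hedge itself — share and bond holdings at every node of the 4-period tree on spot 180 with factors 1.15/0.68 — which is exactly what the replicating-portfolio construction produces.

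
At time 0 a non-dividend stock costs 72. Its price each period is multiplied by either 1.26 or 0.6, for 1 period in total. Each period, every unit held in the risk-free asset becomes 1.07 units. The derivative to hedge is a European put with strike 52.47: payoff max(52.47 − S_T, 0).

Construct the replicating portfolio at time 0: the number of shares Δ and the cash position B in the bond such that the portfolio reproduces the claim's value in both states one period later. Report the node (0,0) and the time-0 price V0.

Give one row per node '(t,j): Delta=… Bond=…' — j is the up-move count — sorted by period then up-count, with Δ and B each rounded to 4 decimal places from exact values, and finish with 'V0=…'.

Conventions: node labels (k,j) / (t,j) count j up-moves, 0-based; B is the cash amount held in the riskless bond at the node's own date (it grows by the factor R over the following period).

(0,0): Delta=-0.1951 Bond=16.5395
V0=2.4941

Risk-neutral probability p* = (R−d)/(u−d) = (1.07−0.6)/(1.26−0.6) = 0.7121.
Terminal payoffs: V(1,0)=9.2700, V(1,1)=0.0000
(0,0): S=72.0000. Δ = (V_up−V_dn)/(S_up−S_dn) = (0.0000−9.2700)/(90.7200−43.2000) = -0.1951. V = [p*·0.0000 + (1−p*)·9.2700]/1.07 = 2.4941. B = V − Δ·S = 16.5395.
Verification: the root portfolio costs Δ(0,0)·S0 + B(0,0) = 2.4941, matching V0.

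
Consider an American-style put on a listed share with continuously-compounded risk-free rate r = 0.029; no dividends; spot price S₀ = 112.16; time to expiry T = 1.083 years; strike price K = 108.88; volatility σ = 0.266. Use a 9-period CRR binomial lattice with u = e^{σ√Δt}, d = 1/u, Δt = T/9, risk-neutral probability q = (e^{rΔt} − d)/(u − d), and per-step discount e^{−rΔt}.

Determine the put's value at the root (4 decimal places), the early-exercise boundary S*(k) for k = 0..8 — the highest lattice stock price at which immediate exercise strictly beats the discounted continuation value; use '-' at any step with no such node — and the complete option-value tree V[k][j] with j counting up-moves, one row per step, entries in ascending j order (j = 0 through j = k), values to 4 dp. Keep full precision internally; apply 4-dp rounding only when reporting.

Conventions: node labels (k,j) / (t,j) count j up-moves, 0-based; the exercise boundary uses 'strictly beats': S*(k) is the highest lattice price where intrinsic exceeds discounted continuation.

params: Δt=0.12033 u=1.09666 d=0.91186 q=0.49586 e^(-rΔt)=0.99652
t_9 payoffs: 59.9951 50.0874 38.1718 23.8412 6.6062 0.0000 0.0000 0.0000 0.0000 0.0000
t_8: node(8,0) S=53.6104 payoff=55.2696 vs cont=54.8903 → 55.2696 [stop]  node(8,1) S=64.4757 payoff=44.4043 vs cont=44.0250 → 44.4043 [stop]  node(8,2) S=77.5431 payoff=31.3369 vs cont=30.9576 → 31.3369 [stop]  node(8,3) S=93.2590 payoff=15.6210 vs cont=15.2417 → 15.6210 [stop]  node(8,4) S=112.1600 payoff=0.0000 vs cont=3.3188 → 3.3188 [wait]  node(8,5) S=134.8917 payoff=0.0000 vs cont=0.0000 → 0.0000 [wait]  node(8,6) S=162.2305 payoff=0.0000 vs cont=0.0000 → 0.0000 [wait]  node(8,7) S=195.1102 payoff=0.0000 vs cont=0.0000 → 0.0000 [wait]  node(8,8) S=234.6536 payoff=0.0000 vs cont=0.0000 → 0.0000 [wait]  ⇒ S*(8)=93.2590
t_7: node(7,0) S=58.7926 payoff=50.0874 vs cont=49.7081 → 50.0874 [stop]  node(7,1) S=70.7082 payoff=38.1718 vs cont=37.7925 → 38.1718 [stop]  node(7,2) S=85.0388 payoff=23.8412 vs cont=23.4619 → 23.8412 [stop]  node(7,3) S=102.2738 payoff=6.6062 vs cont=9.4876 → 9.4876 [wait]  node(7,4) S=123.0019 payoff=0.0000 vs cont=1.6673 → 1.6673 [wait]  node(7,5) S=147.9309 payoff=0.0000 vs cont=0.0000 → 0.0000 [wait]  node(7,6) S=177.9124 payoff=0.0000 vs cont=0.0000 → 0.0000 [wait]  node(7,7) S=213.9703 payoff=0.0000 vs cont=0.0000 → 0.0000 [wait]  ⇒ S*(7)=85.0388
t_6: node(6,0) S=64.4757 payoff=44.4043 vs cont=44.0250 → 44.4043 [stop]  node(6,1) S=77.5431 payoff=31.3369 vs cont=30.9576 → 31.3369 [stop]  node(6,2) S=93.2590 payoff=15.6210 vs cont=16.6655 → 16.6655 [wait]  node(6,3) S=112.1600 payoff=0.0000 vs cont=5.5903 → 5.5903 [wait]  node(6,4) S=134.8917 payoff=0.0000 vs cont=0.8376 → 0.8376 [wait]  node(6,5) S=162.2305 payoff=0.0000 vs cont=0.0000 → 0.0000 [wait]  node(6,6) S=195.1102 payoff=0.0000 vs cont=0.0000 → 0.0000 [wait]  ⇒ S*(6)=77.5431
t_5: node(5,0) S=70.7082 payoff=38.1718 vs cont=37.7925 → 38.1718 [stop]  node(5,1) S=85.0388 payoff=23.8412 vs cont=23.9781 → 23.9781 [wait]  node(5,2) S=102.2738 payoff=6.6062 vs cont=11.1348 → 11.1348 [wait]  node(5,3) S=123.0019 payoff=0.0000 vs cont=3.2223 → 3.2223 [wait]  node(5,4) S=147.9309 payoff=0.0000 vs cont=0.4208 → 0.4208 [wait]  node(5,5) S=177.9124 payoff=0.0000 vs cont=0.0000 → 0.0000 [wait]  ⇒ S*(5)=70.7082
t_4: node(4,0) S=77.5431 payoff=31.3369 vs cont=31.0252 → 31.3369 [stop]  node(4,1) S=93.2590 payoff=15.6210 vs cont=17.5482 → 17.5482 [wait]  node(4,2) S=112.1600 payoff=0.0000 vs cont=7.1862 → 7.1862 [wait]  node(4,3) S=134.8917 payoff=0.0000 vs cont=1.8268 → 1.8268 [wait]  node(4,4) S=162.2305 payoff=0.0000 vs cont=0.2114 → 0.2114 [wait]  ⇒ S*(4)=77.5431
t_3: node(3,0) S=85.0388 payoff=23.8412 vs cont=24.4142 → 24.4142 [wait]  node(3,1) S=102.2738 payoff=6.6062 vs cont=12.3668 → 12.3668 [wait]  node(3,2) S=123.0019 payoff=0.0000 vs cont=4.5129 → 4.5129 [wait]  node(3,3) S=147.9309 payoff=0.0000 vs cont=1.0222 → 1.0222 [wait]  ⇒ S*(3)=-
t_2: node(2,0) S=93.2590 payoff=15.6210 vs cont=18.3761 → 18.3761 [wait]  node(2,1) S=112.1600 payoff=0.0000 vs cont=8.4428 → 8.4428 [wait]  node(2,2) S=134.8917 payoff=0.0000 vs cont=2.7723 → 2.7723 [wait]  ⇒ S*(2)=-
t_1: node(1,0) S=102.2738 payoff=6.6062 vs cont=13.4037 → 13.4037 [wait]  node(1,1) S=123.0019 payoff=0.0000 vs cont=5.6114 → 5.6114 [wait]  ⇒ S*(1)=-
t_0: node(0,0) S=112.1600 payoff=0.0000 vs cont=9.5065 → 9.5065 [wait]  ⇒ S*(0)=-

price = 9.5065
boundary = - - - - 77.5431 70.7082 77.5431 85.0388 93.2590
tree:
9.5065
13.4037 5.6114
18.3761 8.4428 2.7723
24.4142 12.3668 4.5129 1.0222
31.3369 17.5482 7.1862 1.8268 0.2114
38.1718 23.9781 11.1348 3.2223 0.4208 0.0000
44.4043 31.3369 16.6655 5.5903 0.8376 0.0000 0.0000
50.0874 38.1718 23.8412 9.4876 1.6673 0.0000 0.0000 0.0000
55.2696 44.4043 31.3369 15.6210 3.3188 0.0000 0.0000 0.0000 0.0000
59.9951 50.0874 38.1718 23.8412 6.6062 0.0000 0.0000 0.0000 0.0000 0.0000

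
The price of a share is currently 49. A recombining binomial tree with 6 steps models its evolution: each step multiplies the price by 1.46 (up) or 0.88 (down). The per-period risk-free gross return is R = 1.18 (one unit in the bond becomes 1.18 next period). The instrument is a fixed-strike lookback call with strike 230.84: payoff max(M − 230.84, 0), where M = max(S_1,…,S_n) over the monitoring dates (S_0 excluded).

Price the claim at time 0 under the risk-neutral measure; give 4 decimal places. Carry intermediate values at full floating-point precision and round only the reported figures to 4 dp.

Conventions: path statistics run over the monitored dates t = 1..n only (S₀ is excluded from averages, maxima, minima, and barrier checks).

price = 4.1805

Risk-neutral up-probability p* = (R−d)/(u−d) = (1.18−0.88)/(1.46−0.88) = 0.5172; the claim prices as the p*-weighted sum of path payoffs discounted by R^6.
Enumerate all 2^6 = 64 price paths (U = up ×1.46, D = down ×0.88); each path with k up-moves has probability p*^k·(1−p*)^(6−k).
DDDDDD: M=43.1200, payoff=0.0000, prob=0.012658
UDDDDD: M=71.5400, payoff=0.0000, prob=0.013563
DUDDDD: M=62.9552, payoff=0.0000, prob=0.013563
UUDDDD: M=104.4484, payoff=0.0000, prob=0.014531
DDUDDD: M=55.4006, payoff=0.0000, prob=0.013563
UDUDDD: M=91.9146, payoff=0.0000, prob=0.014531
DUUDDD: M=91.9146, payoff=0.0000, prob=0.014531
UUUDDD: M=152.4947, payoff=0.0000, prob=0.015569
DDDUDD: M=48.7525, payoff=0.0000, prob=0.013563
UDDUDD: M=80.8848, payoff=0.0000, prob=0.014531
DUDUDD: M=80.8848, payoff=0.0000, prob=0.014531
UUDUDD: M=134.1953, payoff=0.0000, prob=0.015569
DDUUDD: M=80.8848, payoff=0.0000, prob=0.014531
UDUUDD: M=134.1953, payoff=0.0000, prob=0.015569
DUUUDD: M=134.1953, payoff=0.0000, prob=0.015569
UUUUDD: M=222.6422, payoff=0.0000, prob=0.016681
DDDDUD: M=43.1200, payoff=0.0000, prob=0.013563
UDDDUD: M=71.5400, payoff=0.0000, prob=0.014531
DUDDUD: M=71.1787, payoff=0.0000, prob=0.014531
UUDDUD: M=118.0919, payoff=0.0000, prob=0.015569
DDUDUD: M=71.1787, payoff=0.0000, prob=0.014531
UDUDUD: M=118.0919, payoff=0.0000, prob=0.015569
DUUDUD: M=118.0919, payoff=0.0000, prob=0.015569
UUUDUD: M=195.9251, payoff=0.0000, prob=0.016681
DDDUUD: M=71.1787, payoff=0.0000, prob=0.014531
UDDUUD: M=118.0919, payoff=0.0000, prob=0.015569
DUDUUD: M=118.0919, payoff=0.0000, prob=0.015569
UUDUUD: M=195.9251, payoff=0.0000, prob=0.016681
DDUUUD: M=118.0919, payoff=0.0000, prob=0.015569
UDUUUD: M=195.9251, payoff=0.0000, prob=0.016681
DUUUUD: M=195.9251, payoff=0.0000, prob=0.016681
UUUUUD: M=325.0576, payoff=94.2176, prob=0.017873
DDDDDU: M=43.1200, payoff=0.0000, prob=0.013563
UDDDDU: M=71.5400, payoff=0.0000, prob=0.014531
DUDDDU: M=62.9552, payoff=0.0000, prob=0.014531
UUDDDU: M=104.4484, payoff=0.0000, prob=0.015569
DDUDDU: M=62.6372, payoff=0.0000, prob=0.014531
UDUDDU: M=103.9208, payoff=0.0000, prob=0.015569
DUUDDU: M=103.9208, payoff=0.0000, prob=0.015569
UUUDDU: M=172.4141, payoff=0.0000, prob=0.016681
DDDUDU: M=62.6372, payoff=0.0000, prob=0.014531
UDDUDU: M=103.9208, payoff=0.0000, prob=0.015569
DUDUDU: M=103.9208, payoff=0.0000, prob=0.015569
UUDUDU: M=172.4141, payoff=0.0000, prob=0.016681
DDUUDU: M=103.9208, payoff=0.0000, prob=0.015569
UDUUDU: M=172.4141, payoff=0.0000, prob=0.016681
DUUUDU: M=172.4141, payoff=0.0000, prob=0.016681
UUUUDU: M=286.0507, payoff=55.2107, prob=0.017873
DDDDUU: M=62.6372, payoff=0.0000, prob=0.014531
UDDDUU: M=103.9208, payoff=0.0000, prob=0.015569
DUDDUU: M=103.9208, payoff=0.0000, prob=0.015569
UUDDUU: M=172.4141, payoff=0.0000, prob=0.016681
DDUDUU: M=103.9208, payoff=0.0000, prob=0.015569
UDUDUU: M=172.4141, payoff=0.0000, prob=0.016681
DUUDUU: M=172.4141, payoff=0.0000, prob=0.016681
UUUDUU: M=286.0507, payoff=55.2107, prob=0.017873
DDDUUU: M=103.9208, payoff=0.0000, prob=0.015569
UDDUUU: M=172.4141, payoff=0.0000, prob=0.016681
DUDUUU: M=172.4141, payoff=0.0000, prob=0.016681
UUDUUU: M=286.0507, payoff=55.2107, prob=0.017873
DDUUUU: M=172.4141, payoff=0.0000, prob=0.016681
UDUUUU: M=286.0507, payoff=55.2107, prob=0.017873
DUUUUU: M=286.0507, payoff=55.2107, prob=0.017873
UUUUUU: M=474.5841, payoff=243.7441, prob=0.019150
Price = Σ prob·payoff / R^6 = 11.285441 / 2.699554 = 4.1805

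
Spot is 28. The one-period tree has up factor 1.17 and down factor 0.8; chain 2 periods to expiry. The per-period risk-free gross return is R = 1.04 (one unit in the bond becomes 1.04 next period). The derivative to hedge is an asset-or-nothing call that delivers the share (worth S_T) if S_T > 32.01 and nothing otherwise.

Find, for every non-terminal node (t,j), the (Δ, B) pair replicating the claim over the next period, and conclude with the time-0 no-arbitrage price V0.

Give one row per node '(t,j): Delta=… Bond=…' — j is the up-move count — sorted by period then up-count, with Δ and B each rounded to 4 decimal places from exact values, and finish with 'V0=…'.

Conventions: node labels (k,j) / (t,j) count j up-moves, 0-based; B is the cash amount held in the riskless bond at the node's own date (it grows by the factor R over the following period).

(0,0): Delta=2.3075 Bond=-49.7005
(1,0): Delta=0.0000 Bond=0.0000
(1,1): Delta=3.1622 Bond=-79.6865
V0=14.9102

Risk-neutral probability p* = (R−d)/(u−d) = (1.04−0.8)/(1.17−0.8) = 0.6486.
Terminal payoffs: V(2,0)=0.0000, V(2,1)=0.0000, V(2,2)=38.3292
(1,0): S=22.4000. Δ = (V_up−V_dn)/(S_up−S_dn) = (0.0000−0.0000)/(26.2080−17.9200) = 0.0000. V = [p*·0.0000 + (1−p*)·0.0000]/1.04 = 0.0000. B = V − Δ·S = 0.0000.
(1,1): S=32.7600. Δ = (V_up−V_dn)/(S_up−S_dn) = (38.3292−0.0000)/(38.3292−26.2080) = 3.1622. V = [p*·38.3292 + (1−p*)·0.0000]/1.04 = 23.9059. B = V − Δ·S = -79.6865.
(0,0): S=28.0000. Δ = (V_up−V_dn)/(S_up−S_dn) = (23.9059−0.0000)/(32.7600−22.4000) = 2.3075. V = [p*·23.9059 + (1−p*)·0.0000]/1.04 = 14.9102. B = V − Δ·S = -49.7005.
Sanity check at the root: Δ(0,0)·S0 + B(0,0) reproduces V0 = 14.9102.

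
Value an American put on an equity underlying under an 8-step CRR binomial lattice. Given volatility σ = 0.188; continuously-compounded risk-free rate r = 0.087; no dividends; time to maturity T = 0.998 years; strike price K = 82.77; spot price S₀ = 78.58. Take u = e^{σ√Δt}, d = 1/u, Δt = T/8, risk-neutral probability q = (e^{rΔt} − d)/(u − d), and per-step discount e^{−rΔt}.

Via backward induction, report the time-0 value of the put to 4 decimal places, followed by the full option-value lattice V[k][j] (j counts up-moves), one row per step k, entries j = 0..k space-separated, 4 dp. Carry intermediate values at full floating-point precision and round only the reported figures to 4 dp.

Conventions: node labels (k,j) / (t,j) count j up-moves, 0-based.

price = 5.8563
tree:
5.8563
9.2384 3.3708
13.9624 5.6755 1.6652
18.3829 9.2384 3.0477 0.6352
22.5195 13.9624 5.4097 1.2917 0.1430
26.3903 18.3829 9.2384 2.5725 0.3327 0.0000
30.0124 22.5195 13.9624 4.9780 0.7740 0.0000 0.0000
33.4018 26.3903 18.3829 9.2384 1.8008 0.0000 0.0000 0.0000
36.5735 30.0124 22.5195 13.9624 4.1900 0.0000 0.0000 0.0000 0.0000

Δt=0.12475, u=1.06866, d=0.93576, q=0.56551, disc=e^(-rΔt)=0.98921
k=8 terminal: V=max(K-S,0) → 36.5735 30.0124 22.5195 13.9624 4.1900 0.0000 0.0000 0.0000 0.0000
k=7: j=0 S=49.3682 intr=33.4018 cont=32.5083 V=33.4018[EX]; j=1 S=56.3797 intr=26.3903 cont=25.4968 V=26.3903[EX]; j=2 S=64.3871 intr=18.3829 cont=17.4895 V=18.3829[EX]; j=3 S=73.5316 intr=9.2384 cont=8.3449 V=9.2384[EX]; j=4 S=83.9750 intr=0.0000 cont=1.8008 V=1.8008[hold]; j=5 S=95.9015 intr=0.0000 cont=0.0000 V=0.0000[hold]; j=6 S=109.5219 intr=0.0000 cont=0.0000 V=0.0000[hold]; j=7 S=125.0768 intr=0.0000 cont=0.0000 V=0.0000[hold]
k=6: j=0 S=52.7576 intr=30.0124 cont=29.1189 V=30.0124[EX]; j=1 S=60.2505 intr=22.5195 cont=21.6260 V=22.5195[EX]; j=2 S=68.8076 intr=13.9624 cont=13.0689 V=13.9624[EX]; j=3 S=78.5800 intr=4.1900 cont=4.9780 V=4.9780[hold]; j=4 S=89.7403 intr=0.0000 cont=0.7740 V=0.7740[hold]; j=5 S=102.4857 intr=0.0000 cont=0.0000 V=0.0000[hold]; j=6 S=117.0412 intr=0.0000 cont=0.0000 V=0.0000[hold]
k=5: j=0 S=56.3797 intr=26.3903 cont=25.4968 V=26.3903[EX]; j=1 S=64.3871 intr=18.3829 cont=17.4895 V=18.3829[EX]; j=2 S=73.5316 intr=9.2384 cont=8.7857 V=9.2384[EX]; j=3 S=83.9750 intr=0.0000 cont=2.5725 V=2.5725[hold]; j=4 S=95.9015 intr=0.0000 cont=0.3327 V=0.3327[hold]; j=5 S=109.5219 intr=0.0000 cont=0.0000 V=0.0000[hold]
k=4: j=0 S=60.2505 intr=22.5195 cont=21.6260 V=22.5195[EX]; j=1 S=68.8076 intr=13.9624 cont=13.0689 V=13.9624[EX]; j=2 S=78.5800 intr=4.1900 cont=5.4097 V=5.4097[hold]; j=3 S=89.7403 intr=0.0000 cont=1.2917 V=1.2917[hold]; j=4 S=102.4857 intr=0.0000 cont=0.1430 V=0.1430[hold]
k=3: j=0 S=64.3871 intr=18.3829 cont=17.4895 V=18.3829[EX]; j=1 S=73.5316 intr=9.2384 cont=9.0272 V=9.2384[EX]; j=2 S=83.9750 intr=0.0000 cont=3.0477 V=3.0477[hold]; j=3 S=95.9015 intr=0.0000 cont=0.6352 V=0.6352[hold]
k=2: j=0 S=68.8076 intr=13.9624 cont=13.0689 V=13.9624[EX]; j=1 S=78.5800 intr=4.1900 cont=5.6755 V=5.6755[hold]; j=2 S=89.7403 intr=0.0000 cont=1.6652 V=1.6652[hold]
k=1: j=0 S=73.5316 intr=9.2384 cont=9.1759 V=9.2384[EX]; j=1 S=83.9750 intr=0.0000 cont=3.3708 V=3.3708[hold]
k=0: j=0 S=78.5800 intr=4.1900 cont=5.8563 V=5.8563[hold]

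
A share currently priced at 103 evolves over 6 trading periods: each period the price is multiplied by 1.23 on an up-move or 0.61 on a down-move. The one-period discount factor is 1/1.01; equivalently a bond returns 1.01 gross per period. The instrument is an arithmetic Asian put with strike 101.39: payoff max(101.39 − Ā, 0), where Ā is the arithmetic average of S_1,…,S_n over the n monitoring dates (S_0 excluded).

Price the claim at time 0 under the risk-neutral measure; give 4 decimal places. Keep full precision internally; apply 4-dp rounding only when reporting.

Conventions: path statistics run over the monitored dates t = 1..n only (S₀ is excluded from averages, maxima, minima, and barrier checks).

Set p* = 0.6452 (from d < R < u); the path-dependent value is the discounted p*-expectation over all price paths.
Enumerate all 2^6 = 64 price paths (U = up ×1.23, D = down ×0.61); each path with k up-moves has probability p*^k·(1−p*)^(6−k).
DDDDDD: Ā=25.4671, payoff=75.9229, prob=0.001996
UDDDDD: Ā=51.3517, payoff=50.0383, prob=0.003629
DUDDDD: Ā=40.7083, payoff=60.6817, prob=0.003629
UUDDDD: Ā=82.0840, payoff=19.3060, prob=0.006599
DDUDDD: Ā=34.2159, payoff=67.1741, prob=0.003629
UDUDDD: Ā=68.9927, payoff=32.3973, prob=0.006599
DUUDDD: Ā=58.3494, payoff=43.0406, prob=0.006599
UUUDDD: Ā=117.6553, payoff=0.0000, prob=0.011998
DDDUDD: Ā=30.2555, payoff=71.1345, prob=0.003629
UDDUDD: Ā=61.0070, payoff=40.3830, prob=0.006599
DUDUDD: Ā=50.3637, payoff=51.0263, prob=0.006599
UUDUDD: Ā=101.5530, payoff=0.0000, prob=0.011998
DDUUDD: Ā=43.8712, payoff=57.5188, prob=0.006599
UDUUDD: Ā=88.4617, payoff=12.9283, prob=0.011998
DUUUDD: Ā=77.8184, payoff=23.5716, prob=0.011998
UUUUDD: Ā=156.9124, payoff=0.0000, prob=0.021814
DDDDUD: Ā=27.8397, payoff=73.5503, prob=0.003629
UDDDUD: Ā=56.1357, payoff=45.2543, prob=0.006599
DUDDUD: Ā=45.4924, payoff=55.8976, prob=0.006599
UUDDUD: Ā=91.7306, payoff=9.6594, prob=0.011998
DDUDUD: Ā=39.0000, payoff=62.3900, prob=0.006599
UDUDUD: Ā=78.6393, payoff=22.7507, prob=0.011998
DUUDUD: Ā=67.9960, payoff=33.3940, prob=0.011998
UUUDUD: Ā=137.1066, payoff=0.0000, prob=0.021814
DDDUUD: Ā=35.0396, payoff=66.3504, prob=0.006599
UDDUUD: Ā=70.6536, payoff=30.7364, prob=0.011998
DUDUUD: Ā=60.0103, payoff=41.3797, prob=0.011998
UUDUUD: Ā=121.0043, payoff=0.0000, prob=0.021814
DDUUUD: Ā=53.5178, payoff=47.8722, prob=0.011998
UDUUUD: Ā=107.9130, payoff=0.0000, prob=0.021814
DUUUUD: Ā=97.2697, payoff=4.1203, prob=0.021814
UUUUUD: Ā=196.1339, payoff=0.0000, prob=0.039662
DDDDDU: Ā=26.3660, payoff=75.0240, prob=0.003629
UDDDDU: Ā=53.1643, payoff=48.2257, prob=0.006599
DUDDDU: Ā=42.5209, payoff=58.8691, prob=0.006599
UUDDDU: Ā=85.7389, payoff=15.6511, prob=0.011998
DDUDDU: Ā=36.0285, payoff=65.3615, prob=0.006599
UDUDDU: Ā=72.6476, payoff=28.7424, prob=0.011998
DUUDDU: Ā=62.0043, payoff=39.3857, prob=0.011998
UUUDDU: Ā=125.0250, payoff=0.0000, prob=0.021814
DDDUDU: Ā=32.0681, payoff=69.3219, prob=0.006599
UDDUDU: Ā=64.6619, payoff=36.7281, prob=0.011998
DUDUDU: Ā=54.0186, payoff=47.3714, prob=0.011998
UUDUDU: Ā=108.9227, payoff=0.0000, prob=0.021814
DDUUDU: Ā=47.5262, payoff=53.8638, prob=0.011998
UDUUDU: Ā=95.8314, payoff=5.5586, prob=0.021814
DUUUDU: Ā=85.1881, payoff=16.2019, prob=0.021814
UUUUDU: Ā=171.7727, payoff=0.0000, prob=0.039662
DDDDUU: Ā=29.6523, payoff=71.7377, prob=0.006599
UDDDUU: Ā=59.7907, payoff=41.5993, prob=0.011998
DUDDUU: Ā=49.1473, payoff=52.2427, prob=0.011998
UUDDUU: Ā=99.1003, payoff=2.2897, prob=0.021814
DDUDUU: Ā=42.6549, payoff=58.7351, prob=0.011998
UDUDUU: Ā=86.0090, payoff=15.3810, prob=0.021814
DUUDUU: Ā=75.3657, payoff=26.0243, prob=0.021814
UUUDUU: Ā=151.9669, payoff=0.0000, prob=0.039662
DDDUUU: Ā=38.6945, payoff=62.6955, prob=0.011998
UDDUUU: Ā=78.0233, payoff=23.3667, prob=0.021814
DUDUUU: Ā=67.3800, payoff=34.0100, prob=0.021814
UUDUUU: Ā=135.8646, payoff=0.0000, prob=0.039662
DDUUUU: Ā=60.8876, payoff=40.5024, prob=0.021814
UDUUUU: Ā=122.7733, payoff=0.0000, prob=0.039662
DUUUUU: Ā=112.1300, payoff=0.0000, prob=0.039662
UUUUUU: Ā=226.0981, payoff=0.0000, prob=0.072112
Price = Σ prob·payoff / R^6 = 18.351336 / 1.061520 = 17.2878

price = 17.2878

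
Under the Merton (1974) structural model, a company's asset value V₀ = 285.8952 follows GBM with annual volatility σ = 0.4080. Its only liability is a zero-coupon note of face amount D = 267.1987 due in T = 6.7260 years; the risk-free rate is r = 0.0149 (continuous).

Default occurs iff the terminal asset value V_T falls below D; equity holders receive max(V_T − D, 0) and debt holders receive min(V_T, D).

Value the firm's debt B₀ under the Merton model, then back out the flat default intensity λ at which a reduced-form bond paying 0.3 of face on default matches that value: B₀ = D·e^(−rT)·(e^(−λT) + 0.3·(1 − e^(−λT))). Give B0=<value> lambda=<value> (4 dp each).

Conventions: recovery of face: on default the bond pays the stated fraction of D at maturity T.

With assets at 285.8952 and a single debt payment of 267.1987 at 6.7260 years:
d₁ = [ln(V₀/D) + (r + σ²/2)T] / (σ√T)
   = [ln(285.8952/267.1987) + (0.0149 + 0.5·0.4080²)·6.7260] / (0.4080·√6.7260)
   = [0.067633 + 0.660036] / 1.058129 = 0.687694
d₂ = d₁ − σ√T = 0.687694 − 1.058129 = -0.370435
N(d₁) = 0.754177,  N(d₂) = 0.355529,  e^(−rT) = 0.904641
E₀ = V₀·N(d₁) − D·e^(−rT)·N(d₂)
   = 285.8952·0.754177 − 267.1987·0.904641·0.355529 = 129.677550
B₀ = V₀ − E₀ = 285.8952 − 129.677550 = 156.217650
e^(−λT) = (B₀·e^(rT)/D − 0.3)/(1 − 0.3) = (156.2177·1.105411/267.1987 − 0.3)/0.7 = 0.49468369
λ = −ln(0.49468369)/6.7260 = 0.104644

B0=156.2177 lambda=0.1046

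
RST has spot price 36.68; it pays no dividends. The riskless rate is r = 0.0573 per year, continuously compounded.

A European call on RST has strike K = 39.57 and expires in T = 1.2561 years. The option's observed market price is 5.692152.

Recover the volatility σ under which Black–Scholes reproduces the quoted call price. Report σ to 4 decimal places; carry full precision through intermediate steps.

sigma = 0.3530

At σ = 0.3530 the Black–Scholes value reproduces the quote:
σ√T = 0.353·√1.2561 = 0.395628
d₁ = (ln(S/K) + (r+σ²/2)T) / (σ√T) = (ln(36.68/39.57) + (0.0573+0.353²/2)·1.2561) / 0.395628 = (-0.075840 + 0.150235) / 0.395628 = 0.188044
d₂ = d₁ − σ√T = 0.188044 − 0.395628 = -0.207583
e^{−rT} = 0.930555
N(d₁) = 0.574579,  N(d₂) = 0.417777
V = S·N(d₁) − K·e^{−rT}·N(d₂) = 21.075561 − 15.383409 = 5.692152 (the observed quote) — the price is monotone increasing in volatility, hence this σ is the only solution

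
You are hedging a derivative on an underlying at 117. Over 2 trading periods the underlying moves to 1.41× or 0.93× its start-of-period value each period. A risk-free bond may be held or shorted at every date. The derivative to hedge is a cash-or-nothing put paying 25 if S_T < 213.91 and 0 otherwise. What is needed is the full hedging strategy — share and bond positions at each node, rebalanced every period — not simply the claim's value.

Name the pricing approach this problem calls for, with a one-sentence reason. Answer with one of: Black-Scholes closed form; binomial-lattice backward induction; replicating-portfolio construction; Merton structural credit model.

Key observation: since the answer must list Δ and B at each node of the 1.41/0.93 lattice on 117, the replicating-portfolio method — solving the two-state system at every node — is the one that applies.

framework: replicating-portfolio construction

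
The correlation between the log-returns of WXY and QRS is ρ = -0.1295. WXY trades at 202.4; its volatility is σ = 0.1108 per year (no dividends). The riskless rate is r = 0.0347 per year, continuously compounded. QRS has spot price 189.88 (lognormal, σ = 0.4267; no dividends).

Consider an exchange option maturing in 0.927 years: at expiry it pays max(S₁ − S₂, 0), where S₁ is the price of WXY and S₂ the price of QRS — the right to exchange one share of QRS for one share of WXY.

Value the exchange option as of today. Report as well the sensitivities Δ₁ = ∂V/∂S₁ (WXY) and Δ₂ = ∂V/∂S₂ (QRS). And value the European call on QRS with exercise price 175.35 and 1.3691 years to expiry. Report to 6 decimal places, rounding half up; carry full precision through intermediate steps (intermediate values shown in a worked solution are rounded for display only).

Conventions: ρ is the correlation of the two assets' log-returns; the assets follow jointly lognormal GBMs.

exchange price = 40.587114
Δ1 = 0.642340
Δ2 = -0.470943
price(QRS call K=175.35) = 47.639710

σ_eff = √(σ₁² + σ₂² − 2ρσ₁σ₂) = √(0.1108² + 0.4267² − 2·-0.1295·0.1108·0.4267) = 0.454527
d₁ = (ln(S₁/S₂) + (q₂ − q₁ + σ_eff²/2)T) / (σ_eff√T) = (ln(202.4/189.88) + (0.0 − 0.0 + 0.103297)·0.927) / 0.437622 = 0.364722
d₂ = d₁ − σ_eff√T = 0.364722 − 0.437622 = -0.072901
N(d₁) = 0.642340,  N(d₂) = 0.470943
V = S₁·e^{−q₁T}·N(d₁) − S₂·e^{−q₂T}·N(d₂) = 130.009689 − 89.422575 = 40.587114
Δ₁ = e^{−q₁T}·N(d₁) = 0.642340;  Δ₂ = −e^{−q₂T}·N(d₂) = -0.470943
[vanilla: QRS call K=175.35]
σ√T = 0.4267·√1.3691 = 0.499275
d₁ = (ln(S/K) + (r+σ²/2)T) / (σ√T) = (ln(189.88/175.35) + (0.0347+0.4267²/2)·1.3691) / 0.499275 = (0.079608 + 0.172146) / 0.499275 = 0.504239
d₂ = d₁ − σ√T = 0.504239 − 0.499275 = 0.004963
e^{−rT} = 0.953603
N(d₁) = 0.692953,  N(d₂) = 0.501980
price = S·N(d₁) − K·e^{−rT}·N(d₂) = 131.577958 − 83.938248 = 47.639710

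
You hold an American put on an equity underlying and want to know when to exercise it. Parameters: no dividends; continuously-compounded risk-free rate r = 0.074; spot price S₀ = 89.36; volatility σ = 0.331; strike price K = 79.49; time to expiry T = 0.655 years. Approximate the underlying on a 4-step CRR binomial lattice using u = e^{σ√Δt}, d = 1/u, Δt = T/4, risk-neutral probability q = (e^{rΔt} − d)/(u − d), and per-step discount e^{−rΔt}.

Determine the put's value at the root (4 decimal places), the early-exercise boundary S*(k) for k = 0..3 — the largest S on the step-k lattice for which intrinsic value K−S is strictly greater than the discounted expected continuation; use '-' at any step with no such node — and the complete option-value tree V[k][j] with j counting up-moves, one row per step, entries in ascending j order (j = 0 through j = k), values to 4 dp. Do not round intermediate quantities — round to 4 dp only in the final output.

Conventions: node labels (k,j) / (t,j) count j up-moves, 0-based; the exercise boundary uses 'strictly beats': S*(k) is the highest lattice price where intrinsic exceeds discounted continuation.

params: Δt=0.16375 u=1.14333 d=0.87464 q=0.51194 e^(-rΔt)=0.98796
t_4 payoffs: 27.1949 11.1300 0.0000 0.0000 0.0000
t_3: node(3,0) S=59.7904 payoff=19.6996 vs cont=18.7422 → 19.6996 [stop]  node(3,1) S=78.1579 payoff=1.3321 vs cont=5.3667 → 5.3667 [wait]  node(3,2) S=102.1677 payoff=0.0000 vs cont=0.0000 → 0.0000 [wait]  node(3,3) S=133.5533 payoff=0.0000 vs cont=0.0000 → 0.0000 [wait]  ⇒ S*(3)=59.7904
t_2: node(2,0) S=68.3600 payoff=11.1300 vs cont=12.2131 → 12.2131 [wait]  node(2,1) S=89.3600 payoff=0.0000 vs cont=2.5877 → 2.5877 [wait]  node(2,2) S=116.8111 payoff=0.0000 vs cont=0.0000 → 0.0000 [wait]  ⇒ S*(2)=-
t_1: node(1,0) S=78.1579 payoff=1.3321 vs cont=7.1978 → 7.1978 [wait]  node(1,1) S=102.1677 payoff=0.0000 vs cont=1.2478 → 1.2478 [wait]  ⇒ S*(1)=-
t_0: node(0,0) S=89.3600 payoff=0.0000 vs cont=4.1017 → 4.1017 [wait]  ⇒ S*(0)=-

price = 4.1017
boundary = - - - 59.7904
tree:
4.1017
7.1978 1.2478
12.2131 2.5877 0.0000
19.6996 5.3667 0.0000 0.0000
27.1949 11.1300 0.0000 0.0000 0.0000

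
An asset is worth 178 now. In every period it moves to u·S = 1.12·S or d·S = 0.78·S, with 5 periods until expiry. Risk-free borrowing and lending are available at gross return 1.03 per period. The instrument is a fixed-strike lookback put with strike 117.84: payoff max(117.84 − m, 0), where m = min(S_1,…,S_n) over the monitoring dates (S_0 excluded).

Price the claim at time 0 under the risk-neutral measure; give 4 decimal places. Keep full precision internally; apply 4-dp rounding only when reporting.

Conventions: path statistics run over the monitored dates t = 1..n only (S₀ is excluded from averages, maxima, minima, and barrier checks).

With p* = (R−d)/(u−d) = 0.7353, sum probability × payoff across the paths and divide by R^5.
Enumerate all 2^5 = 32 price paths (U = up ×1.12, D = down ×0.78); each path with k up-moves has probability p*^k·(1−p*)^(5−k).
DDDDD: m=51.3917, payoff=66.4483, prob=0.001300
UDDDD: m=73.7932, payoff=44.0468, prob=0.003610
DUDDD: m=73.7932, payoff=44.0468, prob=0.003610
UUDDD: m=105.9595, payoff=11.8805, prob=0.010028
DDUDD: m=73.7932, payoff=44.0468, prob=0.003610
UDUDD: m=105.9595, payoff=11.8805, prob=0.010028
DUUDD: m=105.9595, payoff=11.8805, prob=0.010028
UUUDD: m=152.1470, payoff=0.0000, prob=0.027855
DDDUD: m=73.7932, payoff=44.0468, prob=0.003610
UDDUD: m=105.9595, payoff=11.8805, prob=0.010028
DUDUD: m=105.9595, payoff=11.8805, prob=0.010028
UUDUD: m=152.1470, payoff=0.0000, prob=0.027855
DDUUD: m=105.9595, payoff=11.8805, prob=0.010028
UDUUD: m=152.1470, payoff=0.0000, prob=0.027855
DUUUD: m=138.8400, payoff=0.0000, prob=0.027855
UUUUD: m=199.3600, payoff=0.0000, prob=0.077376
DDDDU: m=65.8868, payoff=51.9532, prob=0.003610
UDDDU: m=94.6067, payoff=23.2333, prob=0.010028
DUDDU: m=94.6067, payoff=23.2333, prob=0.010028
UUDDU: m=135.8455, payoff=0.0000, prob=0.027855
DDUDU: m=94.6067, payoff=23.2333, prob=0.010028
UDUDU: m=135.8455, payoff=0.0000, prob=0.027855
DUUDU: m=135.8455, payoff=0.0000, prob=0.027855
UUUDU: m=195.0602, payoff=0.0000, prob=0.077376
DDDUU: m=84.4703, payoff=33.3697, prob=0.010028
UDDUU: m=121.2906, payoff=0.0000, prob=0.027855
DUDUU: m=121.2906, payoff=0.0000, prob=0.027855
UUDUU: m=174.1609, payoff=0.0000, prob=0.077376
DDUUU: m=108.2952, payoff=9.5448, prob=0.027855
UDUUU: m=155.5008, payoff=0.0000, prob=0.077376
DUUUU: m=138.8400, payoff=0.0000, prob=0.077376
UUUUU: m=199.3600, payoff=0.0000, prob=0.214934
Price = Σ prob·payoff / R^5 = 2.924239 / 1.159274 = 2.5225

price = 2.5225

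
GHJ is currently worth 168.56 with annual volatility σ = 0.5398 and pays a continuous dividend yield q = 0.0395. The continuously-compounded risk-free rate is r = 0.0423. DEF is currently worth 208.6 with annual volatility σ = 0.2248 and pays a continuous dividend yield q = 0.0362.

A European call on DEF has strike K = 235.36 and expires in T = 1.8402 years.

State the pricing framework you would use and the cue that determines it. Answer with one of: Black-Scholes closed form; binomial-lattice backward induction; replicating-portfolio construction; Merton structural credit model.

Key observation: with DEF following a GBM at constant σ and r, the European call struck at 235.36 prices in closed form — nothing here needs a stepwise model or a balance sheet.

framework: Black-Scholes closed form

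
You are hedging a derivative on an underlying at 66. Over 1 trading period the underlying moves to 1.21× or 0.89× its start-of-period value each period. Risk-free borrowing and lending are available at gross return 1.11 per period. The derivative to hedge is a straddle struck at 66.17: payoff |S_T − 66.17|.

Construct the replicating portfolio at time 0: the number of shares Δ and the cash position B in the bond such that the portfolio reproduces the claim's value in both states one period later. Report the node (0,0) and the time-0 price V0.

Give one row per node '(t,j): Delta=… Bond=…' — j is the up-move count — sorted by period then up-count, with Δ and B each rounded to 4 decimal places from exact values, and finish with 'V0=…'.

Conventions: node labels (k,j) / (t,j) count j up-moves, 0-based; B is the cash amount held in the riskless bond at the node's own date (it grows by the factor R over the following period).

Since d<R<u, set p* = (R−d)/(u−d) = 0.6875; price each node as the discounted p*-expectation of its children.
Payoffs at expiry: V(1,0)=7.4300, V(1,1)=13.6900
(0,0): S=66.0000. Δ = (V_up−V_dn)/(S_up−S_dn) = (13.6900−7.4300)/(79.8600−58.7400) = 0.2964. V = [p*·13.6900 + (1−p*)·7.4300]/1.11 = 10.5709. B = V − Δ·S = -8.9916.
As a check, the time-0 holding Δ(0,0)·S0 + B(0,0) comes to 10.5709 — exactly V0.

(0,0): Delta=0.2964 Bond=-8.9916
V0=10.5709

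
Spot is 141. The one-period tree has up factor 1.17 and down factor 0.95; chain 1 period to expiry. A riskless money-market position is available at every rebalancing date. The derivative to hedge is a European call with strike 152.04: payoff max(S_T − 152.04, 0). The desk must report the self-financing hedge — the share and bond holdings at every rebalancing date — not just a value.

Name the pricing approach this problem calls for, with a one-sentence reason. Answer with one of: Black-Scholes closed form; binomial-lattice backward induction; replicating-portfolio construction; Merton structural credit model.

Key observation: the deliverable is the dynamic trading strategy on the 1-step tree (spot 141, moves 1.17 and 0.95), so the valuation must go through the node-by-node replicating-portfolio solve.

framework: replicating-portfolio construction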